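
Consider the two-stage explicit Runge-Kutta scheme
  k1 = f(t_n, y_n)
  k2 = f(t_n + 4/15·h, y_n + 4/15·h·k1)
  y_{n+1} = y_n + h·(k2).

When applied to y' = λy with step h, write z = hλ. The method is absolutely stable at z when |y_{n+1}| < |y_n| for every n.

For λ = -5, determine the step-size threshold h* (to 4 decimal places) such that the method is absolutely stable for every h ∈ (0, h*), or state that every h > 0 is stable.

Set f=λy, z=hλ:
  k1=λy_n ⇒ h·k1=z·y_n;  k2=λ(1+4/15z)y_n ⇒ h·k2=z(1+4/15z)y_n
  y_{n+1}/y_n = 1 + z(1+4/15z) = 1 + z + 4/15z²
  R(z) = 1 + z + 4/15z².

Solve |R(x)|<1 on ℝ⁻.
x=-1.8: |R|=0.0640
R=1: x+4/15x²=0 ⇒ x=−15/4=-3.7500; min R=1−1/(4·4/15)=0.0625>−1
Confirm numerically:
  x=-2.184: |R|=0.08796 <1
  x=-2.134: |R|=0.08039 <1
  x=-1.887: |R|=0.06254 <1
  x=-1.712: |R|=0.06959 <1
  x=-4.126: |R|=1.41370 >1
  x=-3.935: |R|=1.19413 >1
Interval (-3.7500, 0).

(-3.7500,0); λ=-5 ⇒ h* = (15/4)/5 = 0.7500.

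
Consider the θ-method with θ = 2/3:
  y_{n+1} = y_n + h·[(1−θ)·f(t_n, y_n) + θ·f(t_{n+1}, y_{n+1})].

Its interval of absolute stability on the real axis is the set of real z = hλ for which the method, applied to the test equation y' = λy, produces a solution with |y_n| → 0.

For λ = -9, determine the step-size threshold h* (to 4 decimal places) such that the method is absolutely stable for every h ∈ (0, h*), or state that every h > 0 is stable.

unbounded; (−∞, 0). Any h>0 works for λ=-9.

With y'=λy (z=hλ):
  y_{n+1} = y_n + z·[1/3·y_n + 2/3·y_{n+1}] ⇒ (1 − 2/3z)y_{n+1} = (1 + 1/3z)y_n
  so R(z) = (1 + 1/3z)/(1 − 2/3z).

Boundary: |R(x)|=1, x<0.
x=-0.32: |R|=0.7363
x=-2: |R|=0.1429
x=-10: |R|=0.3043
x=-100: |R|=0.4778
θ=2/3≥1/2 ⇒ |1+1/3x|<|1−2/3x| ∀x<0 ⇒ unbounded interval.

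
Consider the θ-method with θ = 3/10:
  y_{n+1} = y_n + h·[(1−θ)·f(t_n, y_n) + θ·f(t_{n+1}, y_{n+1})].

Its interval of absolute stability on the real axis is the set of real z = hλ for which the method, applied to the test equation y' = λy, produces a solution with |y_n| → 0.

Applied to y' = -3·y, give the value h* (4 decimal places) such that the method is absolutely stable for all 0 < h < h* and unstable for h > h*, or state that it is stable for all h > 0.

(-5.0000,0); λ=-3 ⇒ h* = (5)/3 = 1.6667.

With y'=λy (z=hλ):
  y_{n+1} = y_n + z·[7/10·y_n + 3/10·y_{n+1}] ⇒ (1 − 3/10z)y_{n+1} = (1 + 7/10z)y_n
  Hence R(z) = (1 + 7/10z)/(1 − 3/10z).

Find x<0 with |R(x)|<1.
x=-0.36: |R|=0.6751
R=−1: 1+7/10x = −1+3/10x ⇒ -2/5x=2 ⇒ x=2/(-2/5)=-5.0000
Confirm numerically:
  x=-4.192: |R|=0.85684 <1
  x=-3.569: |R|=0.72357 <1
  x=-3.052: |R|=0.59323 <1
  x=-5.427: |R|=1.06499 >1
  x=-5.287: |R|=1.04439 >1
  x=-5.056: |R|=1.00890 >1
Interval (-5.0000, 0).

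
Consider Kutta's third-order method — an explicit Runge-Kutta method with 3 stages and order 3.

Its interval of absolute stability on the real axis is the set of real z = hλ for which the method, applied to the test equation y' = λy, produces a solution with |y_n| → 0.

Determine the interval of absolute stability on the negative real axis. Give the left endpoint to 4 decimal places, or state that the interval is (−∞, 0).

Set f=λy, z=hλ:
  order 3, 3-stage ⇒ R(z)=1+z+z^2/2+z^3/6
  (e.g. R(-1.76)=-0.11983, |R|=0.11983)

Boundary: |R(x)|=1, x<0.
x=-1.76: |R|=0.1198
|R(-1.99)|=0.3234 |R(-1.72)|=0.0889 |R(-0.83)|=0.4192
Bisect:
  x_lo=-3.1161 |R|=2.3041  x_hi=-0.0600 |R|=0.9418
  mid=-1.58807 |R|=0.00540 →hi
  mid=-2.35210 |R|=0.75470 →hi
  mid=-2.73412 |R|=1.40286 →lo
  mid=-2.54311 |R|=1.05063 →lo
  mid=-2.44761 |R|=0.89606 →hi
  mid=-2.49536 |R|=0.97164 →hi
  mid=-2.51923 |R|=1.01070 →lo
  mid=-2.50730 |R|=0.99106 →hi
  mid=-2.51327 |R|=1.00086 →lo
  ...
  [-2.51289,-2.51271] ⇒ x*=-2.5127
Interval (-2.5127, 0).

(-2.5127, 0).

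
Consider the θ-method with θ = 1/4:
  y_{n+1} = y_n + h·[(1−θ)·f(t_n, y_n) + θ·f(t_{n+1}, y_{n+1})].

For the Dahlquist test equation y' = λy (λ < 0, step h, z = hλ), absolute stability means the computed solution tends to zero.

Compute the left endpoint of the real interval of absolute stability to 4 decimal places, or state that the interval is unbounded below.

left endpoint -4.0000.

With y'=λy (z=hλ):
  y_{n+1} = y_n + z·[3/4·y_n + 1/4·y_{n+1}] ⇒ (1 − 1/4z)y_{n+1} = (1 + 3/4z)y_n
  so R(z) = (1 + 3/4z)/(1 − 1/4z).

Need |R(x)|<1, x<0.
x=-1.29: |R|=0.0246
R=−1: 1+3/4x = −1+1/4x ⇒ -1/2x=2 ⇒ x=2/(-1/2)=-4.0000
Confirm numerically:
  x=-3.851: |R|=0.96204 <1
  x=-3.149: |R|=0.76192 <1
  x=-1.725: |R|=0.20524 <1
  x=-4.468: |R|=1.11053 >1
  x=-4.226: |R|=1.05495 >1
  x=-4.216: |R|=1.05258 >1
Interval (-4.0000, 0).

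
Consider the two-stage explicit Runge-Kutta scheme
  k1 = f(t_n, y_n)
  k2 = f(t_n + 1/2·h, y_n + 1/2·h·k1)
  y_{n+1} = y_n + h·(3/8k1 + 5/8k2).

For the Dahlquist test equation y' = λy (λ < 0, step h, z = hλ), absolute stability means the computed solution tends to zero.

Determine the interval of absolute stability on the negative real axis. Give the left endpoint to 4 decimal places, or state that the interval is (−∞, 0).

(-3.2000, 0).

Test eqn y'=λy, z=hλ:
  k1=λy_n ⇒ h·k1=z·y_n;  k2=λ(1+1/2z)y_n ⇒ h·k2=z(1+1/2z)y_n
  y_{n+1}/y_n = 1 + 3/8z + 5/8z(1+1/2z) = 1 + z + 5/16z²
  so R(z) = 1 + z + 5/16z².

Find x<0 with |R(x)|<1.
x=-1.03: |R|=0.3015
R=1: x+5/16x²=0 ⇒ x=−16/5=-3.2000; min R=1−1/(4·5/16)=0.2000>−1
Confirm numerically:
  x=-2.482: |R|=0.44310 <1
  x=-2.139: |R|=0.29079 <1
  x=-1.923: |R|=0.23260 <1
  x=-3.686: |R|=1.55981 >1
  x=-3.601: |R|=1.45125 >1
Stable set (-3.2000, 0).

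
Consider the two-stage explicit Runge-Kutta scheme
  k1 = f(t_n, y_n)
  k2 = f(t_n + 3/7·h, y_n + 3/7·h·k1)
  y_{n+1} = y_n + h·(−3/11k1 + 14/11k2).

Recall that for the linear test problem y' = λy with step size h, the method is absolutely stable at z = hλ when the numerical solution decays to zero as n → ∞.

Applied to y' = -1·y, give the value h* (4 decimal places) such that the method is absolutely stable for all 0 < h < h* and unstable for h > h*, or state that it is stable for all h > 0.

(-1.8333,0); λ=-1 ⇒ h* = (11/6)/1 = 1.8333.

Test eqn y'=λy, z=hλ:
  k1=λy_n ⇒ h·k1=z·y_n;  k2=λ(1+3/7z)y_n ⇒ h·k2=z(1+3/7z)y_n
  y_{n+1}/y_n = 1 − 3/11z + 14/11z(1+3/7z) = 1 + z + 6/11z²
  Hence R(z) = 1 + z + 6/11z².

Boundary: |R(x)|=1, x<0.
x=-0.72: |R|=0.5628
R=1: x+6/11x²=0 ⇒ x=−11/6=-1.8333; min R=1−1/(4·6/11)=0.5417>−1
Confirm numerically:
  x=-1.430: |R|=0.68540 <1
  x=-1.053: |R|=0.55180 <1
  x=-0.928: |R|=0.54174 <1
  x=-2.235: |R|=1.48967 >1
  x=-2.218: |R|=1.46538 >1
  x=-1.871: |R|=1.03844 >1
Stable set (-1.8333, 0).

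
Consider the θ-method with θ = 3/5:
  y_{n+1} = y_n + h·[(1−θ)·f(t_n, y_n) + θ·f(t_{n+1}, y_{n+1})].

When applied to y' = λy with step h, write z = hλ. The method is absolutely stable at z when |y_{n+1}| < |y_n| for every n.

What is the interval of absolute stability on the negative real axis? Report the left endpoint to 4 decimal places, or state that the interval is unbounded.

interval (−∞, 0).

With y'=λy (z=hλ):
  y_{n+1} = y_n + z·[2/5·y_n + 3/5·y_{n+1}] ⇒ (1 − 3/5z)y_{n+1} = (1 + 2/5z)y_n
  so R(z) = (1 + 2/5z)/(1 − 3/5z).

Boundary: |R(x)|=1, x<0.
x=-1.53: |R|=0.2023
x=-2: |R|=0.0909
x=-10: |R|=0.4286
x=-100: |R|=0.6393
θ=3/5≥1/2 ⇒ |1+2/5x|<|1−3/5x| ∀x<0 ⇒ interval (−∞,0).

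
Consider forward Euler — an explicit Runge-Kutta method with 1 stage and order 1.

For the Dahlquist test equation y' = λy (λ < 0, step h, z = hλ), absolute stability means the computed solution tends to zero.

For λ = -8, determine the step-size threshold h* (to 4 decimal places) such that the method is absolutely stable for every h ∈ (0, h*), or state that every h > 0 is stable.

(-2.0000,0); λ=-8 ⇒ h* = 0.2500.

On y'=λy, z=hλ:
  order 1, 1-stage ⇒ R(z)=1+z
  (e.g. R(-0.72)=0.28000, |R|=0.28000)

Solve |R(x)|<1 on ℝ⁻.
x=-0.72: |R|=0.2800
|R(-2.22)|=1.2200 |R(-1.71)|=0.7100 |R(-1.21)|=0.2100
Bisect:
  x_lo=-2.3142 |R|=1.3142  x_hi=-0.2137 |R|=0.7863
  mid=-1.26395 |R|=0.26395 →hi
  mid=-1.78909 |R|=0.78909 →hi
  mid=-2.05166 |R|=1.05166 →lo
  mid=-1.92038 |R|=0.92038 →hi
  mid=-1.98602 |R|=0.98602 →hi
  mid=-2.01884 |R|=1.01884 →lo
  mid=-2.00243 |R|=1.00243 →lo
  mid=-1.99423 |R|=0.99423 →hi
  ...
  [-2.00012,-2.00000] ⇒ x*=-2.0000
So |R|<1 on (-2.0000, 0).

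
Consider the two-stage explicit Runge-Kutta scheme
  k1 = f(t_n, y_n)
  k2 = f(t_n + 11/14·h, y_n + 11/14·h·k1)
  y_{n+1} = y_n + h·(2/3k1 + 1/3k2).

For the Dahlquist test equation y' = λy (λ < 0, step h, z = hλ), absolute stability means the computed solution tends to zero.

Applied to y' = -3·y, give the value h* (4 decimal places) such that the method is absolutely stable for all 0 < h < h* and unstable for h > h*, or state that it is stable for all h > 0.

With y'=λy (z=hλ):
  k1=λy_n ⇒ h·k1=z·y_n;  k2=λ(1+11/14z)y_n ⇒ h·k2=z(1+11/14z)y_n
  y_{n+1}/y_n = 1 + 2/3z + 1/3z(1+11/14z) = 1 + z + 11/42z²
  ⇒ R(z) = 1 + z + 11/42z².

Find x<0 with |R(x)|<1.
x=-0.87: |R|=0.3282
R=1: x+11/42x²=0 ⇒ x=−42/11=-3.8182; min R=1−1/(4·11/42)=0.0455>−1
Confirm numerically:
  x=-2.748: |R|=0.22977 <1
  x=-2.366: |R|=0.10013 <1
  x=-2.272: |R|=0.07995 <1
  x=-1.586: |R|=0.07279 <1
  x=-4.352: |R|=1.60845 >1
  x=-4.296: |R|=1.53761 >1
  x=-3.930: |R|=1.11509 >1
Stable set (-3.8182, 0).

(-3.8182,0); λ=-3 ⇒ h* = (42/11)/3 = 1.2727.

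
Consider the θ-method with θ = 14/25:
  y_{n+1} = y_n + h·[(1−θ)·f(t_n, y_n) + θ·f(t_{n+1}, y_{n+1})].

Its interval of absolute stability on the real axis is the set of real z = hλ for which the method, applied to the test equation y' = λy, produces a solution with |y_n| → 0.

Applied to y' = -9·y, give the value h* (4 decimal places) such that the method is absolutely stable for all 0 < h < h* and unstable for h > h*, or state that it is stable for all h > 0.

(−∞, 0) — no finite endpoint. Any h>0 works for λ=-9.

On y'=λy, z=hλ:
  y_{n+1} = y_n + z·[11/25·y_n + 14/25·y_{n+1}] ⇒ (1 − 14/25z)y_{n+1} = (1 + 11/25z)y_n
  ⇒ R(z) = (1 + 11/25z)/(1 − 14/25z).

Boundary: |R(x)|=1, x<0.
x=-1.44: |R|=0.2028
x=-2: |R|=0.0566
x=-10: |R|=0.5152
x=-100: |R|=0.7544
θ=14/25≥1/2 ⇒ |1+11/25x|<|1−14/25x| ∀x<0 ⇒ stable on all of ℝ⁻.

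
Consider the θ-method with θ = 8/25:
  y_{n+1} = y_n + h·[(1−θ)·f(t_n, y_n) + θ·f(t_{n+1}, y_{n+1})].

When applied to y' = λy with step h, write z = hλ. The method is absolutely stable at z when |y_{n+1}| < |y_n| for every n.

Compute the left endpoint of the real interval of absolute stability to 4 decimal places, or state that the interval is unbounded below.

left endpoint -5.5556.

With y'=λy (z=hλ):
  y_{n+1} = y_n + z·[17/25·y_n + 8/25·y_{n+1}] ⇒ (1 − 8/25z)y_{n+1} = (1 + 17/25z)y_n
  R(z) = (1 + 17/25z)/(1 − 8/25z).

Boundary: |R(x)|=1, x<0.
x=-1.07: |R|=0.2029
R=−1: 1+17/25x = −1+8/25x ⇒ -9/25x=2 ⇒ x=2/(-9/25)=-5.5556
Confirm numerically:
  x=-4.324: |R|=0.81400 <1
  x=-4.011: |R|=0.75650 <1
  x=-3.907: |R|=0.73626 <1
  x=-2.839: |R|=0.48757 <1
  x=-6.056: |R|=1.06132 >1
  x=-6.034: |R|=1.05877 >1
  x=-5.956: |R|=1.04961 >1
Interval (-5.5556, 0).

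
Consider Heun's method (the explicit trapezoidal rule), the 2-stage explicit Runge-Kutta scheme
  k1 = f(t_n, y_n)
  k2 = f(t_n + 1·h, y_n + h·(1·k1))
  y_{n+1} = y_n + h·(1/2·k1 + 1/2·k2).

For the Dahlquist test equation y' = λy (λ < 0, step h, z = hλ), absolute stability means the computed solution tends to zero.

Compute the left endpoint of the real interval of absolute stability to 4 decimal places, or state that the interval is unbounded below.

z* = -2.0000.

With y'=λy (z=hλ):
  order 2, 2-stage ⇒ R(z)=1+z+z^2/2
  (e.g. R(-1.27)=0.53645, |R|=0.53645)

Find x<0 with |R(x)|<1.
x=-1.27: |R|=0.5364
|R(-1.8)|=0.8200 |R(-0.86)|=0.5098 |R(-0.71)|=0.5421
Bisect:
  x_lo=-2.3913 |R|=1.4678  x_hi=-0.1627 |R|=0.8505
  mid=-1.27700 |R|=0.53836 →hi
  mid=-1.83413 |R|=0.84789 →hi
  mid=-2.11270 |R|=1.11905 →lo
  mid=-1.97341 |R|=0.97377 →hi
  mid=-2.04306 |R|=1.04398 →lo
  mid=-2.00824 |R|=1.00827 →lo
  mid=-1.99083 |R|=0.99087 →hi
  ...
  [-2.00007,-1.99994] ⇒ x*=-2.0000
Interval (-2.0000, 0).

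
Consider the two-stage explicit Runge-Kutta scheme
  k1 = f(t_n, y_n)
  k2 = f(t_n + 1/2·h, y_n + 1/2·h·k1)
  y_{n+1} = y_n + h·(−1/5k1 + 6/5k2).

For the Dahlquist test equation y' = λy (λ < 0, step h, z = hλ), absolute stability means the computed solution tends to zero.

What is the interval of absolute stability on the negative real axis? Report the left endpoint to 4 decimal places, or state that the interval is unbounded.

z∈(-1.6667,0).

With y'=λy (z=hλ):
  k1=λy_n ⇒ h·k1=z·y_n;  k2=λ(1+1/2z)y_n ⇒ h·k2=z(1+1/2z)y_n
  y_{n+1}/y_n = 1 − 1/5z + 6/5z(1+1/2z) = 1 + z + 3/5z²
  ⇒ R(z) = 1 + z + 3/5z².

Need |R(x)|<1, x<0.
x=-1.02: |R|=0.6042
R=1: x+3/5x²=0 ⇒ x=−5/3=-1.6667; min R=1−1/(4·3/5)=0.5833>−1
Confirm numerically:
  x=-1.460: |R|=0.81896 <1
  x=-1.279: |R|=0.70250 <1
  x=-1.125: |R|=0.63437 <1
  x=-0.865: |R|=0.58394 <1
  x=-2.205: |R|=1.71222 >1
  x=-1.990: |R|=1.38606 >1
  x=-1.985: |R|=1.37914 >1
Stable set (-1.6667, 0).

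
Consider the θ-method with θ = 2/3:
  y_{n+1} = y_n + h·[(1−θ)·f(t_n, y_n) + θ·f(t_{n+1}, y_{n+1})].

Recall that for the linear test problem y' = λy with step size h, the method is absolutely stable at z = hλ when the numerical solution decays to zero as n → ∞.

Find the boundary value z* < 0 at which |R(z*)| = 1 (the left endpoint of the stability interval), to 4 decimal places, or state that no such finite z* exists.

On y'=λy, z=hλ:
  y_{n+1} = y_n + z·[1/3·y_n + 2/3·y_{n+1}] ⇒ (1 − 2/3z)y_{n+1} = (1 + 1/3z)y_n
  so R(z) = (1 + 1/3z)/(1 − 2/3z).

Solve |R(x)|<1 on ℝ⁻.
x=-1.32: |R|=0.2979
x=-2: |R|=0.1429
x=-10: |R|=0.3043
x=-100: |R|=0.4778
θ=2/3≥1/2 ⇒ |1+1/3x|<|1−2/3x| ∀x<0 ⇒ unbounded interval.

interval (−∞, 0).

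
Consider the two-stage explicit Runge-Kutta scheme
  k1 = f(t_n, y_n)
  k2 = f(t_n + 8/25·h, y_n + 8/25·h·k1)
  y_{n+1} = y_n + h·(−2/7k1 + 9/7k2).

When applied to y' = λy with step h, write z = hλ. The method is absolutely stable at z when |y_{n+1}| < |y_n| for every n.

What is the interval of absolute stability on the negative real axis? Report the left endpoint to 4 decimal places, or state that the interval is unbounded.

z∈(-2.4306,0).

With y'=λy (z=hλ):
  k1=λy_n ⇒ h·k1=z·y_n;  k2=λ(1+8/25z)y_n ⇒ h·k2=z(1+8/25z)y_n
  y_{n+1}/y_n = 1 − 2/7z + 9/7z(1+8/25z) = 1 + z + 72/175z²
  R(z) = 1 + z + 72/175z².

Boundary: |R(x)|=1, x<0.
x=-0.38: |R|=0.6794
R=1: x+72/175x²=0 ⇒ x=−175/72=-2.4306; min R=1−1/(4·72/175)=0.3924>−1
Confirm numerically:
  x=-1.485: |R|=0.42229 <1
  x=-1.231: |R|=0.39246 <1
  x=-1.027: |R|=0.40695 <1
  x=-2.933: |R|=1.60631 >1
  x=-2.520: |R|=1.09274 >1
  x=-2.487: |R|=1.05776 >1
So |R|<1 on (-2.4306, 0).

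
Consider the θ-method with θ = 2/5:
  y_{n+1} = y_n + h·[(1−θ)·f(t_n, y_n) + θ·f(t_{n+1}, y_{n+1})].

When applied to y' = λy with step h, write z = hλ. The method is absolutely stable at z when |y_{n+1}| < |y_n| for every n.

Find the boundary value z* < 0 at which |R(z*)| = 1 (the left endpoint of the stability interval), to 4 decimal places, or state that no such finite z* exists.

Set f=λy, z=hλ:
  y_{n+1} = y_n + z·[3/5·y_n + 2/5·y_{n+1}] ⇒ (1 − 2/5z)y_{n+1} = (1 + 3/5z)y_n
  Hence R(z) = (1 + 3/5z)/(1 − 2/5z).

Need |R(x)|<1, x<0.
x=-1.32: |R|=0.1361
R=−1: 1+3/5x = −1+2/5x ⇒ -1/5x=2 ⇒ x=2/(-1/5)=-10.0000
Confirm numerically:
  x=-5.892: |R|=0.75524 <1
  x=-5.872: |R|=0.75346 <1
  x=-5.562: |R|=0.72476 <1
  x=-10.454: |R|=1.01752 >1
  x=-10.115: |R|=1.00456 >1
So |R|<1 on (-10.0000, 0).

z* = -10.0000.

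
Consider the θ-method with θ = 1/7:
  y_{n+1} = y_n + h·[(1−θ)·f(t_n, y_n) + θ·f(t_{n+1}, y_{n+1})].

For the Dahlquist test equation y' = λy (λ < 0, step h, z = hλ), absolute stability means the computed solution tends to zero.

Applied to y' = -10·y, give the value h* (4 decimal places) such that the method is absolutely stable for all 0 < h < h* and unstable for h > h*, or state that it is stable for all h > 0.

Test eqn y'=λy, z=hλ:
  y_{n+1} = y_n + z·[6/7·y_n + 1/7·y_{n+1}] ⇒ (1 − 1/7z)y_{n+1} = (1 + 6/7z)y_n
  Hence R(z) = (1 + 6/7z)/(1 − 1/7z).

Solve |R(x)|<1 on ℝ⁻.
x=-1.07: |R|=0.0719
R=−1: 1+6/7x = −1+1/7x ⇒ -5/7x=2 ⇒ x=2/(-5/7)=-2.8000
Confirm numerically:
  x=-2.409: |R|=0.79222 <1
  x=-1.843: |R|=0.45889 <1
  x=-1.211: |R|=0.03240 <1
  x=-3.351: |R|=1.26616 >1
  x=-3.101: |R|=1.14900 >1
  x=-3.042: |R|=1.12049 >1
Stable set (-2.8000, 0).

(-2.8000,0); λ=-10 ⇒ h* = (14/5)/10 = 0.2800.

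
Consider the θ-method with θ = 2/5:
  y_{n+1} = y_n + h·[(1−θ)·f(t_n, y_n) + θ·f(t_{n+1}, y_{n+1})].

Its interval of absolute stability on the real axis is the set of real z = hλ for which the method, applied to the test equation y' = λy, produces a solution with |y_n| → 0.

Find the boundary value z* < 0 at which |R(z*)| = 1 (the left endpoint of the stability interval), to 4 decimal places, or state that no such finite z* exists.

left endpoint -10.0000.

Test eqn y'=λy, z=hλ:
  y_{n+1} = y_n + z·[3/5·y_n + 2/5·y_{n+1}] ⇒ (1 − 2/5z)y_{n+1} = (1 + 3/5z)y_n
  so R(z) = (1 + 3/5z)/(1 − 2/5z).

Find x<0 with |R(x)|<1.
x=-1.18: |R|=0.1984
R=−1: 1+3/5x = −1+2/5x ⇒ -1/5x=2 ⇒ x=2/(-1/5)=-10.0000
Confirm numerically:
  x=-9.823: |R|=0.99282 <1
  x=-7.477: |R|=0.87356 <1
  x=-7.075: |R|=0.84726 <1
  x=-6.685: |R|=0.81954 <1
  x=-10.509: |R|=1.01956 >1
  x=-10.293: |R|=1.01145 >1
  x=-10.065: |R|=1.00259 >1
Interval (-10.0000, 0).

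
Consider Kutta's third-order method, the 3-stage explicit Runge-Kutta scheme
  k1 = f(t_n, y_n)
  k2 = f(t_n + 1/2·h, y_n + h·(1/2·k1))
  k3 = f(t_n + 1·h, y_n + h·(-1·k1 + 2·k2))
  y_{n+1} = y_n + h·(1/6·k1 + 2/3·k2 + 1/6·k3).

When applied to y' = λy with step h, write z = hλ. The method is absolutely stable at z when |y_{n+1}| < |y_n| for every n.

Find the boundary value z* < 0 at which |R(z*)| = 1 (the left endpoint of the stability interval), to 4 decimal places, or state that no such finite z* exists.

With y'=λy (z=hλ):
  order 3, 3-stage ⇒ R(z)=1+z+z^2/2+z^3/6
  (e.g. R(-0.75)=0.46094, |R|=0.46094)

Need |R(x)|<1, x<0.
x=-0.75: |R|=0.4609
|R(-1.27)|=0.1951 |R(-0.77)|=0.4504 |R(-0.71)|=0.4824
Bisect:
  x_lo=-3.3532 |R|=3.0152  x_hi=-0.1847 |R|=0.8313
  mid=-1.76899 |R|=0.12695 →hi
  mid=-2.56112 |R|=1.08132 →lo
  mid=-2.16505 |R|=0.51276 →hi
  mid=-2.36308 |R|=0.77031 →hi
  mid=-2.46210 |R|=0.91865 →hi
  mid=-2.51161 |R|=0.99813 →hi
  mid=-2.53636 |R|=1.03925 →lo
  mid=-2.52398 |R|=1.01857 →lo
  mid=-2.51780 |R|=1.00832 →lo
  ...
  [-2.51277,-2.51257] ⇒ x*=-2.5127
Stable set (-2.5127, 0).

left endpoint -2.5127.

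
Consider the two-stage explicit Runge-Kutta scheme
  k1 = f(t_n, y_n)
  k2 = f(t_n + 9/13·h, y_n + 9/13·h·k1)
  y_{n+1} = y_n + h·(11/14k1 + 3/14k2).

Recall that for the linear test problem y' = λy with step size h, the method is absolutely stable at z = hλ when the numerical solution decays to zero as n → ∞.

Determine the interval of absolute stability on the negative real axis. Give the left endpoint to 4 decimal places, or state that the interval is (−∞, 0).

z∈(-6.7407,0).

Test eqn y'=λy, z=hλ:
  k1=λy_n ⇒ h·k1=z·y_n;  k2=λ(1+9/13z)y_n ⇒ h·k2=z(1+9/13z)y_n
  y_{n+1}/y_n = 1 + 11/14z + 3/14z(1+9/13z) = 1 + z + 27/182z²
  Hence R(z) = 1 + z + 27/182z².

Solve |R(x)|<1 on ℝ⁻.
x=-0.78: |R|=0.3103
R=1: x+27/182x²=0 ⇒ x=−182/27=-6.7407; min R=1−1/(4·27/182)=-0.6852>−1
Confirm numerically:
  x=-6.684: |R|=0.94374 <1
  x=-5.917: |R|=0.27692 <1
  x=-5.586: |R|=0.04308 <1
  x=-5.025: |R|=0.27903 <1
  x=-7.340: |R|=1.65253 >1
  x=-7.168: |R|=1.45434 >1
  x=-7.095: |R|=1.37288 >1
Stable set (-6.7407, 0).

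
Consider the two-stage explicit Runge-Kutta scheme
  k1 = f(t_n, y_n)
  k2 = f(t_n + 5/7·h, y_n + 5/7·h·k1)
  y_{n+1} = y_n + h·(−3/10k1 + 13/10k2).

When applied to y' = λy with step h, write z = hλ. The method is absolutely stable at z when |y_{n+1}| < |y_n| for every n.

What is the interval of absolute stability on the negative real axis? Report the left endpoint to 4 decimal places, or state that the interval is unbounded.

With y'=λy (z=hλ):
  k1=λy_n ⇒ h·k1=z·y_n;  k2=λ(1+5/7z)y_n ⇒ h·k2=z(1+5/7z)y_n
  y_{n+1}/y_n = 1 − 3/10z + 13/10z(1+5/7z) = 1 + z + 13/14z²
  Hence R(z) = 1 + z + 13/14z².

Solve |R(x)|<1 on ℝ⁻.
x=-0.82: |R|=0.8044
R=1: x+13/14x²=0 ⇒ x=−14/13=-1.0769; min R=1−1/(4·13/14)=0.7308>−1
Confirm numerically:
  x=-0.786: |R|=0.78767 <1
  x=-0.779: |R|=0.78450 <1
  x=-0.636: |R|=0.73960 <1
  x=-0.462: |R|=0.73620 <1
  x=-1.652: |R|=1.88217 >1
  x=-1.417: |R|=1.44747 >1
  x=-1.176: |R|=1.10819 >1
Interval (-1.0769, 0).

z∈(-1.0769,0).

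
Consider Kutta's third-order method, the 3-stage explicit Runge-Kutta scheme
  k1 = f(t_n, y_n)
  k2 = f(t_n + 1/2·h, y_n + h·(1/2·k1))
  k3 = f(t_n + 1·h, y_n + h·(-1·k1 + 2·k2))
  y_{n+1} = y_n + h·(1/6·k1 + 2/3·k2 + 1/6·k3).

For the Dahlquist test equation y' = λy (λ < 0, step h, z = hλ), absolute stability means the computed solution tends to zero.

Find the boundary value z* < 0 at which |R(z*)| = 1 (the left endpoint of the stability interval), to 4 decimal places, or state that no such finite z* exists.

With y'=λy (z=hλ):
  order 3, 3-stage ⇒ R(z)=1+z+z^2/2+z^3/6
  (e.g. R(-1.2)=0.23200, |R|=0.23200)

Solve |R(x)|<1 on ℝ⁻.
x=-1.2: |R|=0.2320
|R(-2.46)|=0.9154 |R(-1.86)|=0.2027 |R(-1.04)|=0.3133
Bisect:
  x_lo=-3.1509 |R|=2.4007  x_hi=-0.2503 |R|=0.7784
  mid=-1.70063 |R|=0.07430 →hi
  mid=-2.42578 |R|=0.86263 →hi
  mid=-2.78836 |R|=1.51411 →lo
  mid=-2.60707 |R|=1.16196 →lo
  mid=-2.51643 |R|=1.00606 →lo
  mid=-2.47110 |R|=0.93283 →hi
  mid=-2.49377 |R|=0.96906 →hi
  mid=-2.50510 |R|=0.98747 →hi
  mid=-2.51076 |R|=0.99674 →hi
  mid=-2.51359 |R|=1.00140 →lo
  ...
  [-2.51289,-2.51271] ⇒ x*=-2.5127
Stable set (-2.5127, 0).

z* = -2.5127.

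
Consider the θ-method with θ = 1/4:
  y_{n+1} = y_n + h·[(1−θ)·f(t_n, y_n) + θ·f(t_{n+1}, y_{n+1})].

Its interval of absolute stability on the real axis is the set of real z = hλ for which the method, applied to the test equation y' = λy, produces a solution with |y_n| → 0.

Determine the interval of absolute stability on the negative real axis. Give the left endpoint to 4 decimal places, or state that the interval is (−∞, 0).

With y'=λy (z=hλ):
  y_{n+1} = y_n + z·[3/4·y_n + 1/4·y_{n+1}] ⇒ (1 − 1/4z)y_{n+1} = (1 + 3/4z)y_n
  R(z) = (1 + 3/4z)/(1 − 1/4z).

Find x<0 with |R(x)|<1.
x=-1.63: |R|=0.1581
R=−1: 1+3/4x = −1+1/4x ⇒ -1/2x=2 ⇒ x=2/(-1/2)=-4.0000
Confirm numerically:
  x=-3.870: |R|=0.96696 <1
  x=-3.779: |R|=0.94318 <1
  x=-2.280: |R|=0.45223 <1
  x=-1.744: |R|=0.21448 <1
  x=-4.319: |R|=1.07669 >1
  x=-4.063: |R|=1.01563 >1
Stable set (-4.0000, 0).

z∈(-4.0000,0).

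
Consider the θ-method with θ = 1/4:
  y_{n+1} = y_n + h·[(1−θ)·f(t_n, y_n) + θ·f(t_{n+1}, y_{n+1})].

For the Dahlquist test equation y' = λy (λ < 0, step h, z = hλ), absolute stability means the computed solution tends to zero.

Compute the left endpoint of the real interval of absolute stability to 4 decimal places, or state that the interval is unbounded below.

On y'=λy, z=hλ:
  y_{n+1} = y_n + z·[3/4·y_n + 1/4·y_{n+1}] ⇒ (1 − 1/4z)y_{n+1} = (1 + 3/4z)y_n
  ⇒ R(z) = (1 + 3/4z)/(1 − 1/4z).

Need |R(x)|<1, x<0.
x=-1.2: |R|=0.0769
R=−1: 1+3/4x = −1+1/4x ⇒ -1/2x=2 ⇒ x=2/(-1/2)=-4.0000
Confirm numerically:
  x=-3.533: |R|=0.87601 <1
  x=-3.493: |R|=0.86467 <1
  x=-2.667: |R|=0.60012 <1
  x=-2.140: |R|=0.39414 <1
  x=-4.416: |R|=1.09886 >1
  x=-4.311: |R|=1.07484 >1
Interval (-4.0000, 0).

z* = -4.0000.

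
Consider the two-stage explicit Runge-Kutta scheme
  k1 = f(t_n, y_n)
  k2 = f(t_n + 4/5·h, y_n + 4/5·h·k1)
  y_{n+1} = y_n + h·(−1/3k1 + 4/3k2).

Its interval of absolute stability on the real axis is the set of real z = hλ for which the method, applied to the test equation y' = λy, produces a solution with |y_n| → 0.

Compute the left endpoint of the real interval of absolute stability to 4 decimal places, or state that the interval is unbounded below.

Set f=λy, z=hλ:
  k1=λy_n ⇒ h·k1=z·y_n;  k2=λ(1+4/5z)y_n ⇒ h·k2=z(1+4/5z)y_n
  y_{n+1}/y_n = 1 − 1/3z + 4/3z(1+4/5z) = 1 + z + 16/15z²
  so R(z) = 1 + z + 16/15z².

Need |R(x)|<1, x<0.
x=-1.65: |R|=2.2540
R=1: x+16/15x²=0 ⇒ x=−15/16=-0.9375; min R=1−1/(4·16/15)=0.7656>−1
Confirm numerically:
  x=-0.711: |R|=0.82822 <1
  x=-0.618: |R|=0.78939 <1
  x=-0.563: |R|=0.77510 <1
  x=-0.500: |R|=0.76667 <1
  x=-1.385: |R|=1.66111 >1
  x=-1.309: |R|=1.51871 >1
  x=-1.106: |R|=1.19879 >1
Stable set (-0.9375, 0).

z* = -0.9375.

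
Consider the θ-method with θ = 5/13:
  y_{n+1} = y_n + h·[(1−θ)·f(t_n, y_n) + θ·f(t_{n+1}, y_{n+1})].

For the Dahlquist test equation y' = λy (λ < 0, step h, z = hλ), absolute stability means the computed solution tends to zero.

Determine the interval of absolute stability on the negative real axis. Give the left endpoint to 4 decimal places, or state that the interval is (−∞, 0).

Set f=λy, z=hλ:
  y_{n+1} = y_n + z·[8/13·y_n + 5/13·y_{n+1}] ⇒ (1 − 5/13z)y_{n+1} = (1 + 8/13z)y_n
  R(z) = (1 + 8/13z)/(1 − 5/13z).

Find x<0 with |R(x)|<1.
x=-0.45: |R|=0.6164
R=−1: 1+8/13x = −1+5/13x ⇒ -3/13x=2 ⇒ x=2/(-3/13)=-8.6667
Confirm numerically:
  x=-5.732: |R|=0.78867 <1
  x=-5.636: |R|=0.77921 <1
  x=-3.792: |R|=0.54243 <1
  x=-9.253: |R|=1.02968 >1
  x=-9.196: |R|=1.02692 >1
Stable set (-8.6667, 0).

z∈(-8.6667,0).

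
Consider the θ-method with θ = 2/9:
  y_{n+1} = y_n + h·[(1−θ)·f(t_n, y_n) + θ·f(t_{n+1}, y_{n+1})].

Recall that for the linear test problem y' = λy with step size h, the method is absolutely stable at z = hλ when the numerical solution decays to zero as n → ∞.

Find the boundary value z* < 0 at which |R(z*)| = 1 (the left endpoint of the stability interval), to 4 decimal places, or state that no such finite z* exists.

With y'=λy (z=hλ):
  y_{n+1} = y_n + z·[7/9·y_n + 2/9·y_{n+1}] ⇒ (1 − 2/9z)y_{n+1} = (1 + 7/9z)y_n
  R(z) = (1 + 7/9z)/(1 − 2/9z).

Solve |R(x)|<1 on ℝ⁻.
x=-0.51: |R|=0.5419
R=−1: 1+7/9x = −1+2/9x ⇒ -5/9x=2 ⇒ x=2/(-5/9)=-3.6000
Confirm numerically:
  x=-2.884: |R|=0.75758 <1
  x=-2.293: |R|=0.51899 <1
  x=-2.289: |R|=0.51723 <1
  x=-2.157: |R|=0.45809 <1
  x=-3.956: |R|=1.10525 >1
  x=-3.804: |R|=1.06142 >1
Interval (-3.6000, 0).

left endpoint -3.6000.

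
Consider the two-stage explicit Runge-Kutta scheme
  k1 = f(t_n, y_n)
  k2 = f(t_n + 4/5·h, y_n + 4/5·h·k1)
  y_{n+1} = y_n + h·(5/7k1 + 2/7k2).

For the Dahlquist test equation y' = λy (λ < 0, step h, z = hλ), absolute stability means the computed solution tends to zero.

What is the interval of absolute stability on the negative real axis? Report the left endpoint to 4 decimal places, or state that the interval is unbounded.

(-4.3750, 0).

Set f=λy, z=hλ:
  k1=λy_n ⇒ h·k1=z·y_n;  k2=λ(1+4/5z)y_n ⇒ h·k2=z(1+4/5z)y_n
  y_{n+1}/y_n = 1 + 5/7z + 2/7z(1+4/5z) = 1 + z + 8/35z²
  so R(z) = 1 + z + 8/35z².

Need |R(x)|<1, x<0.
x=-1.67: |R|=0.0325
R=1: x+8/35x²=0 ⇒ x=−35/8=-4.3750; min R=1−1/(4·8/35)=-0.0938>−1
Confirm numerically:
  x=-4.354: |R|=0.97910 <1
  x=-4.305: |R|=0.93112 <1
  x=-3.753: |R|=0.46643 <1
  x=-4.940: |R|=1.63797 >1
  x=-4.838: |R|=1.51200 >1
Interval (-4.3750, 0).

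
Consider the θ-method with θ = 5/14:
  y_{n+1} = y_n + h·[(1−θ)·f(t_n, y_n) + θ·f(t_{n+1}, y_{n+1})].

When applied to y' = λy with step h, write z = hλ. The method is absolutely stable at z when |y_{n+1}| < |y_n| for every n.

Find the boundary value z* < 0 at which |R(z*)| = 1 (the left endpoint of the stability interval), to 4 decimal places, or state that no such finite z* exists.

Set f=λy, z=hλ:
  y_{n+1} = y_n + z·[9/14·y_n + 5/14·y_{n+1}] ⇒ (1 − 5/14z)y_{n+1} = (1 + 9/14z)y_n
  R(z) = (1 + 9/14z)/(1 − 5/14z).

Solve |R(x)|<1 on ℝ⁻.
x=-1.62: |R|=0.0262
R=−1: 1+9/14x = −1+5/14x ⇒ -2/7x=2 ⇒ x=2/(-2/7)=-7.0000
Confirm numerically:
  x=-6.335: |R|=0.94176 <1
  x=-3.529: |R|=0.56126 <1
  x=-3.069: |R|=0.46417 <1
  x=-7.589: |R|=1.04536 >1
  x=-7.162: |R|=1.01301 >1
So |R|<1 on (-7.0000, 0).

z* = -7.0000.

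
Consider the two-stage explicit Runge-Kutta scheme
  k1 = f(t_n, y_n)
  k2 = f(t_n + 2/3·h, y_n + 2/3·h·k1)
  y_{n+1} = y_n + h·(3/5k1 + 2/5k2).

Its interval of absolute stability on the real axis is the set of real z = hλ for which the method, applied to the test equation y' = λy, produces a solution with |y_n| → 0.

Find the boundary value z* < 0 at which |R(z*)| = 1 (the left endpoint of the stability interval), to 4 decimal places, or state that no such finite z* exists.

With y'=λy (z=hλ):
  k1=λy_n ⇒ h·k1=z·y_n;  k2=λ(1+2/3z)y_n ⇒ h·k2=z(1+2/3z)y_n
  y_{n+1}/y_n = 1 + 3/5z + 2/5z(1+2/3z) = 1 + z + 4/15z²
  Hence R(z) = 1 + z + 4/15z².

Solve |R(x)|<1 on ℝ⁻.
x=-0.81: |R|=0.3650
R=1: x+4/15x²=0 ⇒ x=−15/4=-3.7500; min R=1−1/(4·4/15)=0.0625>−1
Confirm numerically:
  x=-3.549: |R|=0.80977 <1
  x=-2.937: |R|=0.36326 <1
  x=-2.907: |R|=0.34651 <1
  x=-2.783: |R|=0.28236 <1
  x=-4.341: |R|=1.68414 >1
  x=-4.242: |R|=1.55655 >1
  x=-3.787: |R|=1.03737 >1
Interval (-3.7500, 0).

left endpoint -3.7500.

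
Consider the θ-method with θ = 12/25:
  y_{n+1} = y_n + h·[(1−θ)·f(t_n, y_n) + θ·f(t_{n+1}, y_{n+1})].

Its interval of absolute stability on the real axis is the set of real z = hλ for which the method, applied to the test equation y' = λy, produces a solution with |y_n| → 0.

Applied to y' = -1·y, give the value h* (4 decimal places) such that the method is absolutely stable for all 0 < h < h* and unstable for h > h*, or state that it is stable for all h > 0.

Test eqn y'=λy, z=hλ:
  y_{n+1} = y_n + z·[13/25·y_n + 12/25·y_{n+1}] ⇒ (1 − 12/25z)y_{n+1} = (1 + 13/25z)y_n
  R(z) = (1 + 13/25z)/(1 − 12/25z).

Solve |R(x)|<1 on ℝ⁻.
x=-0.94: |R|=0.3523
R=−1: 1+13/25x = −1+12/25x ⇒ -1/25x=2 ⇒ x=2/(-1/25)=-50.0000
Confirm numerically:
  x=-49.637: |R|=0.99942 <1
  x=-36.025: |R|=0.96944 <1
  x=-30.182: |R|=0.94882 <1
  x=-50.208: |R|=1.00033 >1
  x=-50.126: |R|=1.00020 >1
  x=-50.083: |R|=1.00013 >1
So |R|<1 on (-50.0000, 0).

(-50.0000,0); λ=-1 ⇒ h* = (50)/1 = 50.0000.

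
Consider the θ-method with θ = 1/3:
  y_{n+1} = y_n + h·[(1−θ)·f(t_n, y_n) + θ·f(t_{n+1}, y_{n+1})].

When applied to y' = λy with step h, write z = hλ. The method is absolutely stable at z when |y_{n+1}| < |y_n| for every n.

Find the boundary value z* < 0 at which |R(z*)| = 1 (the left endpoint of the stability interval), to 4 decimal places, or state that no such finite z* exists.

Set f=λy, z=hλ:
  y_{n+1} = y_n + z·[2/3·y_n + 1/3·y_{n+1}] ⇒ (1 − 1/3z)y_{n+1} = (1 + 2/3z)y_n
  Hence R(z) = (1 + 2/3z)/(1 − 1/3z).

Boundary: |R(x)|=1, x<0.
x=-1.52: |R|=0.0088
R=−1: 1+2/3x = −1+1/3x ⇒ -1/3x=2 ⇒ x=2/(-1/3)=-6.0000
Confirm numerically:
  x=-5.138: |R|=0.89408 <1
  x=-4.892: |R|=0.85960 <1
  x=-4.413: |R|=0.78592 <1
  x=-2.688: |R|=0.41772 <1
  x=-6.598: |R|=1.06230 >1
  x=-6.421: |R|=1.04469 >1
Stable set (-6.0000, 0).

z* = -6.0000.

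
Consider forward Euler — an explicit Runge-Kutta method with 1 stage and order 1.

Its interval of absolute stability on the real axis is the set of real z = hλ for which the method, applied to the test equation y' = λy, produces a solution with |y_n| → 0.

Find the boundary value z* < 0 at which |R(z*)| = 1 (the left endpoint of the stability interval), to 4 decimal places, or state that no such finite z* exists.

left endpoint -2.0000.

With y'=λy (z=hλ):
  order 1, 1-stage ⇒ R(z)=1+z
  (e.g. R(-1.07)=-0.07000, |R|=0.07000)

Need |R(x)|<1, x<0.
x=-1.07: |R|=0.0700
|R(-2.35)|=1.3500 |R(-2.29)|=1.2900 |R(-1.09)|=0.0900
Bisect:
  x_lo=-2.8708 |R|=1.8708  x_hi=-0.1016 |R|=0.8984
  mid=-1.48617 |R|=0.48617 →hi
  mid=-2.17848 |R|=1.17848 →lo
  mid=-1.83232 |R|=0.83232 →hi
  mid=-2.00540 |R|=1.00540 →lo
  mid=-1.91886 |R|=0.91886 →hi
  mid=-1.96213 |R|=0.96213 →hi
  mid=-1.98376 |R|=0.98376 →hi
  ...
  [-2.00016,-1.99999] ⇒ x*=-2.0000
Interval (-2.0000, 0).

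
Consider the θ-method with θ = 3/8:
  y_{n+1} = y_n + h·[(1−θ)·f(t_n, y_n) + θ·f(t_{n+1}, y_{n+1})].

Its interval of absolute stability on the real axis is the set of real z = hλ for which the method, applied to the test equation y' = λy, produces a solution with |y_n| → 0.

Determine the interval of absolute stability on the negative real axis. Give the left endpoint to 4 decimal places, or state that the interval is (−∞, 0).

Test eqn y'=λy, z=hλ:
  y_{n+1} = y_n + z·[5/8·y_n + 3/8·y_{n+1}] ⇒ (1 − 3/8z)y_{n+1} = (1 + 5/8z)y_n
  ⇒ R(z) = (1 + 5/8z)/(1 − 3/8z).

Need |R(x)|<1, x<0.
x=-0.69: |R|=0.4518
R=−1: 1+5/8x = −1+3/8x ⇒ -1/4x=2 ⇒ x=2/(-1/4)=-8.0000
Confirm numerically:
  x=-7.096: |R|=0.93827 <1
  x=-4.951: |R|=0.73316 <1
  x=-3.296: |R|=0.47406 <1
  x=-8.457: |R|=1.02739 >1
  x=-8.118: |R|=1.00729 >1
Interval (-8.0000, 0).

(-8.0000, 0).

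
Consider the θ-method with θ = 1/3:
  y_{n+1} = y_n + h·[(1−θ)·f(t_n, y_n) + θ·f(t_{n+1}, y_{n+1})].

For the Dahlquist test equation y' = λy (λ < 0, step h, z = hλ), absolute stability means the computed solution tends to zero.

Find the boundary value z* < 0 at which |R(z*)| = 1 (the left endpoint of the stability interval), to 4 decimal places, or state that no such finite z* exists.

Test eqn y'=λy, z=hλ:
  y_{n+1} = y_n + z·[2/3·y_n + 1/3·y_{n+1}] ⇒ (1 − 1/3z)y_{n+1} = (1 + 2/3z)y_n
  so R(z) = (1 + 2/3z)/(1 − 1/3z).

Find x<0 with |R(x)|<1.
x=-1.66: |R|=0.0687
R=−1: 1+2/3x = −1+1/3x ⇒ -1/3x=2 ⇒ x=2/(-1/3)=-6.0000
Confirm numerically:
  x=-5.413: |R|=0.93023 <1
  x=-4.192: |R|=0.74861 <1
  x=-4.024: |R|=0.71868 <1
  x=-3.349: |R|=0.58245 <1
  x=-6.584: |R|=1.06093 >1
  x=-6.382: |R|=1.04072 >1
Interval (-6.0000, 0).

left endpoint -6.0000.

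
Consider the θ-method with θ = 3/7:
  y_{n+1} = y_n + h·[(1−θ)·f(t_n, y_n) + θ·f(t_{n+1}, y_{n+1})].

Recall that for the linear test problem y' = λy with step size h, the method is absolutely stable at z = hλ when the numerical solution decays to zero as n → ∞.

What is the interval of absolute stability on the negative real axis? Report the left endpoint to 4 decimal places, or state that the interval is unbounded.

z∈(-14.0000,0).

On y'=λy, z=hλ:
  y_{n+1} = y_n + z·[4/7·y_n + 3/7·y_{n+1}] ⇒ (1 − 3/7z)y_{n+1} = (1 + 4/7z)y_n
  ⇒ R(z) = (1 + 4/7z)/(1 − 3/7z).

Solve |R(x)|<1 on ℝ⁻.
x=-0.78: |R|=0.4154
R=−1: 1+4/7x = −1+3/7x ⇒ -1/7x=2 ⇒ x=2/(-1/7)=-14.0000
Confirm numerically:
  x=-11.104: |R|=0.92816 <1
  x=-10.971: |R|=0.92411 <1
  x=-10.526: |R|=0.90995 <1
  x=-9.458: |R|=0.87160 <1
  x=-14.550: |R|=1.01086 >1
  x=-14.472: |R|=1.00936 >1
So |R|<1 on (-14.0000, 0).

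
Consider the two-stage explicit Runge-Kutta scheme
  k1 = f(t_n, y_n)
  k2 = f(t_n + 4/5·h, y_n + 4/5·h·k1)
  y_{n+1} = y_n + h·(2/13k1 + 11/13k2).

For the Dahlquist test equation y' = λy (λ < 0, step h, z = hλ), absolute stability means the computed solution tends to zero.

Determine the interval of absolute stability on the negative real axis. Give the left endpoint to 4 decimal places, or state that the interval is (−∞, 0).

(-1.4773, 0).

On y'=λy, z=hλ:
  k1=λy_n ⇒ h·k1=z·y_n;  k2=λ(1+4/5z)y_n ⇒ h·k2=z(1+4/5z)y_n
  y_{n+1}/y_n = 1 + 2/13z + 11/13z(1+4/5z) = 1 + z + 44/65z²
  so R(z) = 1 + z + 44/65z².

Solve |R(x)|<1 on ℝ⁻.
x=-1.28: |R|=0.8291
R=1: x+44/65x²=0 ⇒ x=−65/44=-1.4773; min R=1−1/(4·44/65)=0.6307>−1
Confirm numerically:
  x=-1.278: |R|=0.82761 <1
  x=-1.133: |R|=0.73596 <1
  x=-0.910: |R|=0.65056 <1
  x=-1.916: |R|=1.56902 >1
  x=-1.807: |R|=1.40332 >1
  x=-1.642: |R|=1.18310 >1
Stable set (-1.4773, 0).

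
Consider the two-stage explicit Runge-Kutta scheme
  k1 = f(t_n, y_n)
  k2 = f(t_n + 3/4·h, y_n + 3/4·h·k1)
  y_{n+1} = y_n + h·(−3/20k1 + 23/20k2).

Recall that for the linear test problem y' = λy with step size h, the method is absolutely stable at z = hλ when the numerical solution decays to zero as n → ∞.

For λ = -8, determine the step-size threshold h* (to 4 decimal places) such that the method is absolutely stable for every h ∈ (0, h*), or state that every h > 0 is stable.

(-1.1594,0); λ=-8 ⇒ h* = (80/69)/8 = 0.1449.

On y'=λy, z=hλ:
  k1=λy_n ⇒ h·k1=z·y_n;  k2=λ(1+3/4z)y_n ⇒ h·k2=z(1+3/4z)y_n
  y_{n+1}/y_n = 1 − 3/20z + 23/20z(1+3/4z) = 1 + z + 69/80z²
  R(z) = 1 + z + 69/80z².

Need |R(x)|<1, x<0.
x=-1.68: |R|=1.7543
R=1: x+69/80x²=0 ⇒ x=−80/69=-1.1594; min R=1−1/(4·69/80)=0.7101>−1
Confirm numerically:
  x=-1.012: |R|=0.87132 <1
  x=-0.676: |R|=0.71814 <1
  x=-0.647: |R|=0.71405 <1
  x=-0.484: |R|=0.71805 <1
  x=-1.693: |R|=1.77914 >1
  x=-1.654: |R|=1.70556 >1
Stable set (-1.1594, 0).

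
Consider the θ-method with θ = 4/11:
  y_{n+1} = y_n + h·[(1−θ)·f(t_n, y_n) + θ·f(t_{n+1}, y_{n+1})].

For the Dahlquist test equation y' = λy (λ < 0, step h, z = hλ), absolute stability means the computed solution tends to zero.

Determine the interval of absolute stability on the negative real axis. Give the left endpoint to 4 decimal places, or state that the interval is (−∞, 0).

On y'=λy, z=hλ:
  y_{n+1} = y_n + z·[7/11·y_n + 4/11·y_{n+1}] ⇒ (1 − 4/11z)y_{n+1} = (1 + 7/11z)y_n
  so R(z) = (1 + 7/11z)/(1 − 4/11z).

Find x<0 with |R(x)|<1.
x=-1.64: |R|=0.0273
R=−1: 1+7/11x = −1+4/11x ⇒ -3/11x=2 ⇒ x=2/(-3/11)=-7.3333
Confirm numerically:
  x=-6.089: |R|=0.89442 <1
  x=-5.905: |R|=0.87623 <1
  x=-5.682: |R|=0.85312 <1
  x=-7.786: |R|=1.03222 >1
  x=-7.716: |R|=1.02742 >1
  x=-7.487: |R|=1.01126 >1
Stable set (-7.3333, 0).

(-7.3333, 0).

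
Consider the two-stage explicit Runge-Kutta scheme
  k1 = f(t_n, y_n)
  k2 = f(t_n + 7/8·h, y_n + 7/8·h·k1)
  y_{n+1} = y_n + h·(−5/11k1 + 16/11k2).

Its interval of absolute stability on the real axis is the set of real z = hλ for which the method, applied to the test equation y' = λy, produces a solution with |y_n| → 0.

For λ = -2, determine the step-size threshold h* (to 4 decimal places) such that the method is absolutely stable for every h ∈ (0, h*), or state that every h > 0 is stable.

(-0.7857,0); λ=-2 ⇒ h* = (11/14)/2 = 0.3929.

Test eqn y'=λy, z=hλ:
  k1=λy_n ⇒ h·k1=z·y_n;  k2=λ(1+7/8z)y_n ⇒ h·k2=z(1+7/8z)y_n
  y_{n+1}/y_n = 1 − 5/11z + 16/11z(1+7/8z) = 1 + z + 14/11z²
  R(z) = 1 + z + 14/11z².

Find x<0 with |R(x)|<1.
x=-0.73: |R|=0.9482
R=1: x+14/11x²=0 ⇒ x=−11/14=-0.7857; min R=1−1/(4·14/11)=0.8036>−1
Confirm numerically:
  x=-0.689: |R|=0.91519 <1
  x=-0.541: |R|=0.83150 <1
  x=-0.493: |R|=0.81634 <1
  x=-0.471: |R|=0.81134 <1
  x=-1.091: |R|=1.42390 >1
  x=-0.987: |R|=1.25285 >1
Interval (-0.7857, 0).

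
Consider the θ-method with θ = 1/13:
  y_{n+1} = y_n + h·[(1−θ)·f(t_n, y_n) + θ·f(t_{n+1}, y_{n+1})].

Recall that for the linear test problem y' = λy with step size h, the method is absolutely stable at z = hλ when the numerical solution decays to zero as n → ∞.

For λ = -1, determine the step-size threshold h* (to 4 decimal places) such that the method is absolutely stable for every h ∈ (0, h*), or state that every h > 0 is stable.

Test eqn y'=λy, z=hλ:
  y_{n+1} = y_n + z·[12/13·y_n + 1/13·y_{n+1}] ⇒ (1 − 1/13z)y_{n+1} = (1 + 12/13z)y_n
  ⇒ R(z) = (1 + 12/13z)/(1 − 1/13z).

Need |R(x)|<1, x<0.
x=-0.82: |R|=0.2287
R=−1: 1+12/13x = −1+1/13x ⇒ -11/13x=2 ⇒ x=2/(-11/13)=-2.3636
Confirm numerically:
  x=-2.326: |R|=0.97299 <1
  x=-2.083: |R|=0.79533 <1
  x=-1.306: |R|=0.18677 <1
  x=-2.807: |R|=1.30853 >1
  x=-2.470: |R|=1.07563 >1
Stable set (-2.3636, 0).

(-2.3636,0); λ=-1 ⇒ h* = (26/11)/1 = 2.3636.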